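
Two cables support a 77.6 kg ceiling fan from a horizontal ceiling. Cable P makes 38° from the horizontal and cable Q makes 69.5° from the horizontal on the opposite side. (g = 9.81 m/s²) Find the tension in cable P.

Weight W = 77.6 × 9.81 = 761.3 N acts straight down.
Horizontal: T_P cos 38° = T_Q cos 69.5°  →  T_Q = 2.25 T_P.
Vertical: T_P sin 38° + T_Q sin 69.5° = 761.3.
Substituting the horizontal relation into the vertical equation gives 2.723 T_P = 761.3, so T_P = 279.5 N.

T_P ≈ 280 N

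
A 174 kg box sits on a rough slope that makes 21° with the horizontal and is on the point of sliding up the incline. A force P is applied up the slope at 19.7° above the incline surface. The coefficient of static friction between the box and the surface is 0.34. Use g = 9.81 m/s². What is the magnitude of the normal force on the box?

On the verge of sliding up the incline, friction equals μN and acts down the slope.
Perpendicular: N + P sin 19.7° = W cos 21° = 1594 N.
Along incline: P cos 19.7° = W sin 21° + μN  with W sin 21° = 611.7 N.
Solving the pair for P and N: P = 1092 N, N = 1225 N (and f = μN = 416.6 N).

N ≈ 1230 N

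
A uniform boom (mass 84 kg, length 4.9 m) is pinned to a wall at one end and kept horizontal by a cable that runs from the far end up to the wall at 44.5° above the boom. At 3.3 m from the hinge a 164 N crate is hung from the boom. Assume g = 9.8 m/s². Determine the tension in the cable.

T ≈ 745 N

Take torques about the hinge: T sin 44.5° · 4.9 = 84×9.8×2.45 + 164×3.3 = 2558 N·m.
So T = 2558 / (0.7009 × 4.9) = 744.82 N.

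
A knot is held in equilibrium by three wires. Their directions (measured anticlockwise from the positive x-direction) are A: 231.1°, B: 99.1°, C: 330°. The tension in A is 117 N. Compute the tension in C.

T_C ≈ 112 N

Resolve: ΣF_x = 117 cos 231.1° + T_B cos 99.1° + T_C cos 330° = 0.
        ΣF_y = 117 sin 231.1° + T_B sin 99.1° + T_C sin 330° = 0.
The known terms sum to (-73.47, -91.05) N, so -0.1582 T_B + 0.8660 T_C = 73.47 and 0.9874 T_B − 0.5000 T_C = 91.05.
Solving simultaneously: T_B = 148.9 N, T_C = 112 N.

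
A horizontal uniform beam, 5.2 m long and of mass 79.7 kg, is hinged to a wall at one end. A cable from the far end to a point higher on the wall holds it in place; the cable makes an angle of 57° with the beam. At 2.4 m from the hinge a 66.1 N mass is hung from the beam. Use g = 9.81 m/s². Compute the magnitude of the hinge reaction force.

Take torques about the hinge: T sin 57° · 5.2 = 79.7×9.81×2.6 + 66.1×2.4 = 2191.5 N·m.
So T = 2191.5 / (0.8387 × 5.2) = 502.51 N.
ΣF_x = 0: H_x = T cos 57° = 273.68 N.
ΣF_y = 0: H_y = (79.7×9.81 + 66.1) − T sin 57° = 847.96 − 421.44 = 426.52 N.
|H| = √(H_x² + H_y²) = √((273.68)² + (426.52)²) = 506.78 N.

|H| ≈ 507 N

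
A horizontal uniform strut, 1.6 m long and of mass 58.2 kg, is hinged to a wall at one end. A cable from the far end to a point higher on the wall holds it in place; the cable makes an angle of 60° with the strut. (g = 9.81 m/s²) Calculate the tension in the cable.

Take torques about the hinge: T sin 60° · 1.6 = 58.2×9.81×0.8 = 456.75 N·m.
So T = 456.75 / (0.8660 × 1.6) = 329.63 N.

T ≈ 330 N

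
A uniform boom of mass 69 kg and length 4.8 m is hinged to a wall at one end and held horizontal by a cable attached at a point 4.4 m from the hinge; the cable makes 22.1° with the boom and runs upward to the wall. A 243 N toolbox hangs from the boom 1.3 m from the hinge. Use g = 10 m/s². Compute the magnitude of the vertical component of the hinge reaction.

Take torques about the hinge: T sin 22.1° · 4.4 = 69×10×2.4 + 243×1.3 = 1971.9 N·m.
So T = 1971.9 / (0.3762 × 4.4) = 1191.2 N.
ΣF_y = 0: H_y = (69×10 + 243) − T sin 22.1° = 933 − 448.16 = 484.84 N.

|H_y| ≈ 485 N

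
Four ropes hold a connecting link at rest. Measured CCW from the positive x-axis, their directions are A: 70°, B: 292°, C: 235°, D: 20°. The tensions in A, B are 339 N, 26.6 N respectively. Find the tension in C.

Resolve: ΣF_x = 339 cos 70° + 26.6 cos 292° + T_C cos 235° + T_D cos 20° = 0.
        ΣF_y = 339 sin 70° + 26.6 sin 292° + T_C sin 235° + T_D sin 20° = 0.
The known terms sum to (125.9, 293.9) N, so -0.5736 T_C + 0.9397 T_D = -125.9 and -0.8192 T_C + 0.3420 T_D = -293.9.
Solving simultaneously: T_C = 406.4 N, T_D = 114.1 N.

T_C ≈ 406 N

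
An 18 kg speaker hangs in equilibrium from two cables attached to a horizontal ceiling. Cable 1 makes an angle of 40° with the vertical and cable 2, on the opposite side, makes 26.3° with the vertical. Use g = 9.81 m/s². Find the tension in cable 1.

T_1 ≈ 85.4 N

Angles from the horizontal: cable 1 is 90° − 40° = 50°, cable 2 is 90° − 26.3° = 63.7°.
Weight W = 18 × 9.81 = 176.6 N acts straight down.
Horizontal: T_1 cos 50° = T_2 cos 63.7°  →  T_2 = 1.451 T_1.
Vertical: T_1 sin 50° + T_2 sin 63.7° = 176.6.
Substituting the horizontal relation into the vertical equation gives 2.067 T_1 = 176.6, so T_1 = 85.44 N.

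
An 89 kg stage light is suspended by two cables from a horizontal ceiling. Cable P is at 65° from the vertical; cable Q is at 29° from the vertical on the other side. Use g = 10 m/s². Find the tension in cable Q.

Angles from the horizontal: cable P is 90° − 65° = 25°, cable Q is 90° − 29° = 61°.
Weight W = 89 × 10 = 890 N acts straight down.
Horizontal: T_P cos 25° = T_Q cos 61°  →  T_P = 0.5349 T_Q.
Vertical: T_P sin 25° + T_Q sin 61° = 890.
Substituting the horizontal relation into the vertical equation gives 1.101 T_Q = 890, so T_Q = 808.6 N.

T_Q ≈ 809 N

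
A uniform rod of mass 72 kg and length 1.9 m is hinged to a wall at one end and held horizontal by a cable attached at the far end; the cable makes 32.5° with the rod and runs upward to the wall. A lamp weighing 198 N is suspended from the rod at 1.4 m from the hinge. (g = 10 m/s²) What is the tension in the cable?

Take torques about the hinge: T sin 32.5° · 1.9 = 72×10×0.95 + 198×1.4 = 961.2 N·m.
So T = 961.2 / (0.5373 × 1.9) = 941.55 N.

T ≈ 942 N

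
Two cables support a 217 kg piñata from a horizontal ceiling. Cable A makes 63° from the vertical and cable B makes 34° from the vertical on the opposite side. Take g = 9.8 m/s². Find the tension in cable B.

Angles from the horizontal: cable A is 90° − 63° = 27°, cable B is 90° − 34° = 56°.
Weight W = 217 × 9.8 = 2127 N acts straight down.
Horizontal: T_A cos 27° = T_B cos 56°  →  T_A = 0.6276 T_B.
Vertical: T_A sin 27° + T_B sin 56° = 2127.
Substituting the horizontal relation into the vertical equation gives 1.114 T_B = 2127, so T_B = 1909 N.

T_B ≈ 1910 N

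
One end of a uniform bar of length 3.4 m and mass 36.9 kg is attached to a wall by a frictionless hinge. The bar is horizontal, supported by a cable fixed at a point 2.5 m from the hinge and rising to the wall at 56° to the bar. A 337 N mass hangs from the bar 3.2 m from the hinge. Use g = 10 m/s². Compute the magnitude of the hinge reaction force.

|H| ≈ 461 N

Take torques about the hinge: T sin 56° · 2.5 = 36.9×10×1.7 + 337×3.2 = 1705.7 N·m.
So T = 1705.7 / (0.8290 × 2.5) = 822.98 N.
ΣF_x = 0: H_x = T cos 56° = 460.2 N.
ΣF_y = 0: H_y = (36.9×10 + 337) − T sin 56° = 706 − 682.28 = 23.72 N.
|H| = √(H_x² + H_y²) = √((460.2)² + (23.72)²) = 460.81 N.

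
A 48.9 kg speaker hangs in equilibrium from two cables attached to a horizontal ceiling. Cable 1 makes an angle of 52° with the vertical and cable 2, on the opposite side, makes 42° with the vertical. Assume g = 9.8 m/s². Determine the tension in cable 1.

T_1 ≈ 321 N

Angles from the horizontal: cable 1 is 90° − 52° = 38°, cable 2 is 90° − 42° = 48°.
Weight W = 48.9 × 9.8 = 479.2 N acts straight down.
Horizontal: T_1 cos 38° = T_2 cos 48°  →  T_2 = 1.178 T_1.
Vertical: T_1 sin 38° + T_2 sin 48° = 479.2.
Substituting the horizontal relation into the vertical equation gives 1.491 T_1 = 479.2, so T_1 = 321.4 N.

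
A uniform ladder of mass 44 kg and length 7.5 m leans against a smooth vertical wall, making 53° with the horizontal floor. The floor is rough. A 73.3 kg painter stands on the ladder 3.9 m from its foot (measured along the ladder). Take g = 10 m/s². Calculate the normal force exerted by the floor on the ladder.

ΣF_y = 0: N_floor = 44×10 + 73.3×10 = 1173 N.

N_floor ≈ 1170 N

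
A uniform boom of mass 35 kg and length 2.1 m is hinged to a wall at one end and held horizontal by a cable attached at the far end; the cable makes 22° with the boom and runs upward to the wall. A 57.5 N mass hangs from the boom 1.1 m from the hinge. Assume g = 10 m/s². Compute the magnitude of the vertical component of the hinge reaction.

Take torques about the hinge: T sin 22° · 2.1 = 35×10×1.05 + 57.5×1.1 = 430.75 N·m.
So T = 430.75 / (0.3746 × 2.1) = 547.56 N.
ΣF_y = 0: H_y = (35×10 + 57.5) − T sin 22° = 407.5 − 205.12 = 202.38 N.

|H_y| ≈ 202 N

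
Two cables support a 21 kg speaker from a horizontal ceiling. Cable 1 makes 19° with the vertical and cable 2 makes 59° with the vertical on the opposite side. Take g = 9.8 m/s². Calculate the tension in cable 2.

Angles from the horizontal: cable 1 is 90° − 19° = 71°, cable 2 is 90° − 59° = 31°.
Weight W = 21 × 9.8 = 205.8 N acts straight down.
Horizontal: T_1 cos 71° = T_2 cos 31°  →  T_1 = 2.633 T_2.
Vertical: T_1 sin 71° + T_2 sin 31° = 205.8.
Substituting the horizontal relation into the vertical equation gives 3.004 T_2 = 205.8, so T_2 = 68.5 N.

T_2 ≈ 68.5 N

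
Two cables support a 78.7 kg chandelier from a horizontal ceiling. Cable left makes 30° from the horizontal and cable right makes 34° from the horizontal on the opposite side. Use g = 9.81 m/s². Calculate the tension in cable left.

T_left ≈ 712 N

Weight W = 78.7 × 9.81 = 772 N acts straight down.
Horizontal: T_left cos 30° = T_right cos 34°  →  T_right = 1.045 T_left.
Vertical: T_left sin 30° + T_right sin 34° = 772.
Substituting the horizontal relation into the vertical equation gives 1.084 T_left = 772, so T_left = 712.1 N.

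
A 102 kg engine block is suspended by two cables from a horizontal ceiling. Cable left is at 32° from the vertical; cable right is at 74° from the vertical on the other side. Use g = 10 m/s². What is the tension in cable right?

Angles from the horizontal: cable left is 90° − 32° = 58°, cable right is 90° − 74° = 16°.
Weight W = 102 × 10 = 1020 N acts straight down.
Horizontal: T_left cos 58° = T_right cos 16°  →  T_left = 1.814 T_right.
Vertical: T_left sin 58° + T_right sin 16° = 1020.
Substituting the horizontal relation into the vertical equation gives 1.814 T_right = 1020, so T_right = 562.3 N.

T_right ≈ 562 N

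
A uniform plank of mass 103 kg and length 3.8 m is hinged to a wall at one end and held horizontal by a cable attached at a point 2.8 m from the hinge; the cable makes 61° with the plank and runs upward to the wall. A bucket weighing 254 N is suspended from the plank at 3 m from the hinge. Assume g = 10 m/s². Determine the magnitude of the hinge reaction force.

Take torques about the hinge: T sin 61° · 2.8 = 103×10×1.9 + 254×3 = 2719 N·m.
So T = 2719 / (0.8746 × 2.8) = 1110.3 N.
ΣF_x = 0: H_x = T cos 61° = 538.27 N.
ΣF_y = 0: H_y = (103×10 + 254) − T sin 61° = 1284 − 971.07 = 312.93 N.
|H| = √(H_x² + H_y²) = √((538.27)² + (312.93)²) = 622.63 N.

|H| ≈ 623 N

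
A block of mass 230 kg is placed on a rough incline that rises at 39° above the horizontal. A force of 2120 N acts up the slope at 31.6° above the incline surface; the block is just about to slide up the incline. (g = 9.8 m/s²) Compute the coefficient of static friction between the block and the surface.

μ ≈ 0.604

On the verge of sliding up the incline, friction is at its maximum μN and acts down the slope.
Perpendicular to incline: N = W cos 39° − P sin 31.6° = 1752 − 1111 = 640.8 N.
Along incline: P cos 31.6° − μN = W sin 39° → μ = −(W sin 39° − P cos 31.6°) / N = 0.6042.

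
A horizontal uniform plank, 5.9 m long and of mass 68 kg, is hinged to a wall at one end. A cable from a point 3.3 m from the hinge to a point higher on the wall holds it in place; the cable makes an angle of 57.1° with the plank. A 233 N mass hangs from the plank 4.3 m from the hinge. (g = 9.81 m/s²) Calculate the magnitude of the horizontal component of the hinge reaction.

H_x ≈ 582 N

Take torques about the hinge: T sin 57.1° · 3.3 = 68×9.81×2.95 + 233×4.3 = 2969.8 N·m.
So T = 2969.8 / (0.8396 × 3.3) = 1071.8 N.
ΣF_x = 0: H_x = T cos 57.1° = 582.19 N.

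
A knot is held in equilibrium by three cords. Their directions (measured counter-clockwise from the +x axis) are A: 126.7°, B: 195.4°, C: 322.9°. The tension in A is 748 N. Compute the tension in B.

Resolve: ΣF_x = 748 cos 126.7° + T_B cos 195.4° + T_C cos 322.9° = 0.
        ΣF_y = 748 sin 126.7° + T_B sin 195.4° + T_C sin 322.9° = 0.
The known terms sum to (-447, 599.7) N, so -0.9641 T_B + 0.7976 T_C = 447 and -0.2656 T_B − 0.6032 T_C = -599.7.
Solving simultaneously: T_B = 263 N, T_C = 878.4 N.

T_B ≈ 263 N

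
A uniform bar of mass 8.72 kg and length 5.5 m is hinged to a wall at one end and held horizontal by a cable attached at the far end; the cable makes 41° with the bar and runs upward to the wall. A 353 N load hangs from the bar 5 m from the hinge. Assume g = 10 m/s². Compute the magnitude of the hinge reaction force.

Take torques about the hinge: T sin 41° · 5.5 = 8.72×10×2.75 + 353×5 = 2004.8 N·m.
So T = 2004.8 / (0.6561 × 5.5) = 555.6 N.
ΣF_x = 0: H_x = T cos 41° = 419.32 N.
ΣF_y = 0: H_y = (8.72×10 + 353) − T sin 41° = 440.2 − 364.51 = 75.691 N.
|H| = √(H_x² + H_y²) = √((419.32)² + (75.691)²) = 426.1 N.

|H| ≈ 426 N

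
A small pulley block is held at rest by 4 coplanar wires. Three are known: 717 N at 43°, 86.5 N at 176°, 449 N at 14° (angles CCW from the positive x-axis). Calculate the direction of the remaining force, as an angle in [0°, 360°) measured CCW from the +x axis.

Sum the known components: ΣF_x = 873.8 N, ΣF_y = 603.6 N.
For equilibrium the remaining force must supply (−ΣF_x, −ΣF_y) = (-873.8, -603.6) N.
Magnitude = √((-873.8)² + (-603.6)²) = 1062 N; direction = atan2(-603.6, -873.8) = 214.6°.

θ ≈ 215°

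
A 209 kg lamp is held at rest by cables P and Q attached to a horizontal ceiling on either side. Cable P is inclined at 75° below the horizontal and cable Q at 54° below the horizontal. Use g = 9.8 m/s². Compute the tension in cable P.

T_P ≈ 1550 N

Weight W = 209 × 9.8 = 2048 N acts straight down.
Horizontal: T_P cos 75° = T_Q cos 54°  →  T_Q = 0.4403 T_P.
Vertical: T_P sin 75° + T_Q sin 54° = 2048.
Substituting the horizontal relation into the vertical equation gives 1.322 T_P = 2048, so T_P = 1549 N.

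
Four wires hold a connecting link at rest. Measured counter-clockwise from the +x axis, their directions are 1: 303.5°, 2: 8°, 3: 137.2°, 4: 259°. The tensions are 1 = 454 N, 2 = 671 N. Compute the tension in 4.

T_4 ≈ 485 N

Resolve: ΣF_x = 454 cos 303.5° + 671 cos 8° + T_3 cos 137.2° + T_4 cos 259° = 0.
        ΣF_y = 454 sin 303.5° + 671 sin 8° + T_3 sin 137.2° + T_4 sin 259° = 0.
The known terms sum to (915, -285.2) N, so -0.7337 T_3 − 0.1908 T_4 = -915 and 0.6794 T_3 − 0.9816 T_4 = 285.2.
Solving simultaneously: T_3 = 1121 N, T_4 = 485.3 N.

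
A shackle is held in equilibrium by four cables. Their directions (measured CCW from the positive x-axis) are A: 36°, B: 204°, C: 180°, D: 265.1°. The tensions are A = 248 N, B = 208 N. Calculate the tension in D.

T_D ≈ 61.4 N

Resolve: ΣF_x = 248 cos 36° + 208 cos 204° + T_C cos 180° + T_D cos 265.1° = 0.
        ΣF_y = 248 sin 36° + 208 sin 204° + T_C sin 180° + T_D sin 265.1° = 0.
The known terms sum to (10.62, 61.17) N, so -1.0000 T_C − 0.0854 T_D = -10.62 and 0.0000 T_C − 0.9963 T_D = -61.17.
Solving simultaneously: T_C = 5.375 N, T_D = 61.39 N.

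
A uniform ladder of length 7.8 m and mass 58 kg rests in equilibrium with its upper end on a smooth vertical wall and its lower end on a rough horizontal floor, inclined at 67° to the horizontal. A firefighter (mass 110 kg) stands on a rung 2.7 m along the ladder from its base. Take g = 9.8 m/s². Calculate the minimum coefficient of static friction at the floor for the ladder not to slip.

ΣF_y = 0: N_floor = 58×9.8 + 110×9.8 = 1646.4 N.
Torques about the foot: N_wall · 7.8 sin 67° = 58×9.8×3.9 cos 67° + 110×9.8×2.7 cos 67° → N_wall = 279.03 N.
ΣF_x = 0: f_floor = N_wall = 279.03 N.
μ_min = f_floor / N_floor = 279.03 / 1646.4 = 0.1695.

μ_min ≈ 0.169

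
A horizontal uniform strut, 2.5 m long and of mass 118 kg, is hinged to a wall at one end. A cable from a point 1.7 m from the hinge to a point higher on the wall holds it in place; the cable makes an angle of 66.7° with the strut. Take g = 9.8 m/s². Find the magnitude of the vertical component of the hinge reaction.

|H_y| ≈ 306 N

Take torques about the hinge: T sin 66.7° · 1.7 = 118×9.8×1.25 = 1445.5 N·m.
So T = 1445.5 / (0.9184 × 1.7) = 925.8 N.
ΣF_y = 0: H_y = (118×9.8) − T sin 66.7° = 1156.4 − 850.29 = 306.11 N.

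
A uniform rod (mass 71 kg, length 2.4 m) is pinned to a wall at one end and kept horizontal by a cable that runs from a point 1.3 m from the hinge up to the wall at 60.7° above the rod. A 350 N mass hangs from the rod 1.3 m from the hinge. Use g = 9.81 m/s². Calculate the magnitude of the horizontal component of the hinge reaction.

Take torques about the hinge: T sin 60.7° · 1.3 = 71×9.81×1.2 + 350×1.3 = 1290.8 N·m.
So T = 1290.8 / (0.8721 × 1.3) = 1138.6 N.
ΣF_x = 0: H_x = T cos 60.7° = 557.21 N.

H_x ≈ 557 N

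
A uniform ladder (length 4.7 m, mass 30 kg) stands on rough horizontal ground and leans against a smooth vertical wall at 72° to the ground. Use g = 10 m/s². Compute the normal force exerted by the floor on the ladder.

N_floor ≈ 300 N

ΣF_y = 0: N_floor = 30×10 = 300 N.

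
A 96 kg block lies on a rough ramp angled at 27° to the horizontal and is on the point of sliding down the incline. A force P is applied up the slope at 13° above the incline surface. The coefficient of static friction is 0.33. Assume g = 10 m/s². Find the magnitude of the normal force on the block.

On the verge of sliding down the incline, friction equals μN and acts up the slope.
Perpendicular: N + P sin 13° = W cos 27° = 855.4 N.
Along incline: P cos 13° + μN = W sin 27° with W sin 27° = 435.8 N.
Solving the pair for P and N: P = 170.6 N, N = 817 N (and f = μN = 269.6 N).

N ≈ 817 N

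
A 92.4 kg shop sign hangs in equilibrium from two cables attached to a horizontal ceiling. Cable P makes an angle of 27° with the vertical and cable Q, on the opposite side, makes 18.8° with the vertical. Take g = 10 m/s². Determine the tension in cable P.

Angles from the horizontal: cable P is 90° − 27° = 63°, cable Q is 90° − 18.8° = 71.2°.
Weight W = 92.4 × 10 = 924 N acts straight down.
Horizontal: T_P cos 63° = T_Q cos 71.2°  →  T_Q = 1.409 T_P.
Vertical: T_P sin 63° + T_Q sin 71.2° = 924.
Substituting the horizontal relation into the vertical equation gives 2.225 T_P = 924, so T_P = 415.4 N.

T_P ≈ 415 N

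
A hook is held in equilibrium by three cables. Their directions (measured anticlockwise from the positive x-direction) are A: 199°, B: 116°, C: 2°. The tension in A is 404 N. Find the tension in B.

T_B ≈ 129 N

Resolve: ΣF_x = 404 cos 199° + T_B cos 116° + T_C cos 2° = 0.
        ΣF_y = 404 sin 199° + T_B sin 116° + T_C sin 2° = 0.
The known terms sum to (-382, -131.5) N, so -0.4384 T_B + 0.9994 T_C = 382 and 0.8988 T_B + 0.0349 T_C = 131.5.
Solving simultaneously: T_B = 129.3 N, T_C = 438.9 N.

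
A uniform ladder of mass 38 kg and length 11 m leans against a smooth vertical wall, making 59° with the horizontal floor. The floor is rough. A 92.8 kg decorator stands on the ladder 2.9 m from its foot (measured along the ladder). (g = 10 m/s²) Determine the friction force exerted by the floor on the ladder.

Torques about the foot: N_wall · 11 sin 59° = 38×10×5.5 cos 59° + 92.8×10×2.9 cos 59° → N_wall = 261.17 N.
ΣF_x = 0: f_floor = N_wall = 261.17 N.

f ≈ 261 N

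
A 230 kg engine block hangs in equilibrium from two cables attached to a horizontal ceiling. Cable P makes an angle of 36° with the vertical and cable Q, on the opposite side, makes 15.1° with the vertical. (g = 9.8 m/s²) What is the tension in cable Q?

T_Q ≈ 1700 N

Angles from the horizontal: cable P is 90° − 36° = 54°, cable Q is 90° − 15.1° = 74.9°.
Weight W = 230 × 9.8 = 2254 N acts straight down.
Horizontal: T_P cos 54° = T_Q cos 74.9°  →  T_P = 0.4432 T_Q.
Vertical: T_P sin 54° + T_Q sin 74.9° = 2254.
Substituting the horizontal relation into the vertical equation gives 1.324 T_Q = 2254, so T_Q = 1702 N.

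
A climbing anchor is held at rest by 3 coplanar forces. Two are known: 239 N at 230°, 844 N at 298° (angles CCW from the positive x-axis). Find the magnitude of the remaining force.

F ≈ 959 N

Sum the known components: ΣF_x = 242.6 N, ΣF_y = -928.3 N.
For equilibrium the remaining force must supply (−ΣF_x, −ΣF_y) = (-242.6, 928.3) N.
Magnitude = √((-242.6)² + (928.3)²) = 959.5 N; direction = atan2(928.3, -242.6) = 104.6°.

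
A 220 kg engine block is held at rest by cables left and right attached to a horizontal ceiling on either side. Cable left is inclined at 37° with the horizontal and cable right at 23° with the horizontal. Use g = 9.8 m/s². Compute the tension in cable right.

Weight W = 220 × 9.8 = 2156 N acts straight down.
Horizontal: T_left cos 37° = T_right cos 23°  →  T_left = 1.153 T_right.
Vertical: T_left sin 37° + T_right sin 23° = 2156.
Substituting the horizontal relation into the vertical equation gives 1.084 T_right = 2156, so T_right = 1988 N.

T_right ≈ 1990 N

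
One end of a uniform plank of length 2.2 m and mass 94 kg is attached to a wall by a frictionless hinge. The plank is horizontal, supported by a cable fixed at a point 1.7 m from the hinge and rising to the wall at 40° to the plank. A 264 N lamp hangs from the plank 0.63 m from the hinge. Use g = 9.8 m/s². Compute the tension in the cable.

T ≈ 1080 N

Take torques about the hinge: T sin 40° · 1.7 = 94×9.8×1.1 + 264×0.63 = 1179.6 N·m.
So T = 1179.6 / (0.6428 × 1.7) = 1079.5 N.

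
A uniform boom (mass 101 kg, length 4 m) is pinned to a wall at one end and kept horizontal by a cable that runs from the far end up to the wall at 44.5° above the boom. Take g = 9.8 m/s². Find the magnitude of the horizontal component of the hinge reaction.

H_x ≈ 504 N

Take torques about the hinge: T sin 44.5° · 4 = 101×9.8×2 = 1979.6 N·m.
So T = 1979.6 / (0.7009 × 4) = 706.08 N.
ΣF_x = 0: H_x = T cos 44.5° = 503.61 N.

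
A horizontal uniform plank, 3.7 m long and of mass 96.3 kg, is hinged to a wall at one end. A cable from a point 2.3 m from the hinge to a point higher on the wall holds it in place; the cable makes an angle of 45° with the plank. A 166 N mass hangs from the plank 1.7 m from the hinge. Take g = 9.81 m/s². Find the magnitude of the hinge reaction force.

|H| ≈ 912 N

Take torques about the hinge: T sin 45° · 2.3 = 96.3×9.81×1.85 + 166×1.7 = 2029.9 N·m.
So T = 2029.9 / (0.7071 × 2.3) = 1248.1 N.
ΣF_x = 0: H_x = T cos 45° = 882.57 N.
ΣF_y = 0: H_y = (96.3×9.81 + 166) − T sin 45° = 1110.7 − 882.57 = 228.14 N.
|H| = √(H_x² + H_y²) = √((882.57)² + (228.14)²) = 911.57 N.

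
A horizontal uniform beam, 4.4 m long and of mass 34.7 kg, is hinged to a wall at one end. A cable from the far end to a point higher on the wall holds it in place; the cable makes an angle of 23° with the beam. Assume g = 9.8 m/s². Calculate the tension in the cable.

T ≈ 435 N

Take torques about the hinge: T sin 23° · 4.4 = 34.7×9.8×2.2 = 748.13 N·m.
So T = 748.13 / (0.3907 × 4.4) = 435.16 N.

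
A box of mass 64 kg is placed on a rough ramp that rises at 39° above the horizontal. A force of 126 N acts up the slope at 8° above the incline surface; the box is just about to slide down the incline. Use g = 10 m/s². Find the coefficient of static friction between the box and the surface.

On the verge of sliding down the incline, friction is at its maximum μN and acts up the slope.
Perpendicular to incline: N = W cos 39° − P sin 8° = 497.4 − 17.54 = 479.8 N.
Along incline: P cos 8° + μN = W sin 39° → μ = (W sin 39° − P cos 8°) / N = 0.5793.

μ ≈ 0.579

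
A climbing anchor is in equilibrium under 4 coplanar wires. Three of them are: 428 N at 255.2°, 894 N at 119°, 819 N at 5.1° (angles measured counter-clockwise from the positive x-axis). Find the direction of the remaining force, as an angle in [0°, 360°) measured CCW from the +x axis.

θ ≈ 238°

Sum the known components: ΣF_x = 273 N, ΣF_y = 440.9 N.
For equilibrium the remaining force must supply (−ΣF_x, −ΣF_y) = (-273, -440.9) N.
Magnitude = √((-273)² + (-440.9)²) = 518.6 N; direction = atan2(-440.9, -273) = 238.2°.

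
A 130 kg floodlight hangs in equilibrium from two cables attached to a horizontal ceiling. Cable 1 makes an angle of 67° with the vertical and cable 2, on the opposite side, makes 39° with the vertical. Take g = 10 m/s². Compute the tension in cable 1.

T_1 ≈ 851 N

Angles from the horizontal: cable 1 is 90° − 67° = 23°, cable 2 is 90° − 39° = 51°.
Weight W = 130 × 10 = 1300 N acts straight down.
Horizontal: T_1 cos 23° = T_2 cos 51°  →  T_2 = 1.463 T_1.
Vertical: T_1 sin 23° + T_2 sin 51° = 1300.
Substituting the horizontal relation into the vertical equation gives 1.527 T_1 = 1300, so T_1 = 851.1 N.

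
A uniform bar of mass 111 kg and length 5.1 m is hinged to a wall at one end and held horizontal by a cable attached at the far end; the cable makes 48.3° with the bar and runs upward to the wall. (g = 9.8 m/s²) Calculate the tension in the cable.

T ≈ 728 N

Take torques about the hinge: T sin 48.3° · 5.1 = 111×9.8×2.55 = 2773.9 N·m.
So T = 2773.9 / (0.7466 × 5.1) = 728.47 N.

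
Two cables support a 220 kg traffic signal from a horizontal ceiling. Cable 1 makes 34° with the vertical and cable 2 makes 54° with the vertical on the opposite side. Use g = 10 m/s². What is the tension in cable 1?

Angles from the horizontal: cable 1 is 90° − 34° = 56°, cable 2 is 90° − 54° = 36°.
Weight W = 220 × 10 = 2200 N acts straight down.
Horizontal: T_1 cos 56° = T_2 cos 36°  →  T_2 = 0.6912 T_1.
Vertical: T_1 sin 56° + T_2 sin 36° = 2200.
Substituting the horizontal relation into the vertical equation gives 1.235 T_1 = 2200, so T_1 = 1781 N.

T_1 ≈ 1780 N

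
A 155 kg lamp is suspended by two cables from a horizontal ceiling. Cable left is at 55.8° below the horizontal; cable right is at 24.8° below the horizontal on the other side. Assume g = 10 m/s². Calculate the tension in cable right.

Weight W = 155 × 10 = 1550 N acts straight down.
Horizontal: T_left cos 55.8° = T_right cos 24.8°  →  T_left = 1.615 T_right.
Vertical: T_left sin 55.8° + T_right sin 24.8° = 1550.
Substituting the horizontal relation into the vertical equation gives 1.755 T_right = 1550, so T_right = 883.1 N.

T_right ≈ 883 N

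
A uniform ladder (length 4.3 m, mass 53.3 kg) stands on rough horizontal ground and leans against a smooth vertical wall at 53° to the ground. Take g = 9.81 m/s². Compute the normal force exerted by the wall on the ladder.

N_wall ≈ 197 N

Torques about the foot: N_wall · 4.3 sin 53° = 53.3×9.81×2.15 cos 53° → N_wall = 197.01 N.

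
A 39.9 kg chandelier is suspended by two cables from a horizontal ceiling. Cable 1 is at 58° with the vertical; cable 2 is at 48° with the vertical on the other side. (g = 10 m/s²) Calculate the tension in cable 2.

T_2 ≈ 352 N

Angles from the horizontal: cable 1 is 90° − 58° = 32°, cable 2 is 90° − 48° = 42°.
Weight W = 39.9 × 10 = 399 N acts straight down.
Horizontal: T_1 cos 32° = T_2 cos 42°  →  T_1 = 0.8763 T_2.
Vertical: T_1 sin 32° + T_2 sin 42° = 399.
Substituting the horizontal relation into the vertical equation gives 1.133 T_2 = 399, so T_2 = 352 N.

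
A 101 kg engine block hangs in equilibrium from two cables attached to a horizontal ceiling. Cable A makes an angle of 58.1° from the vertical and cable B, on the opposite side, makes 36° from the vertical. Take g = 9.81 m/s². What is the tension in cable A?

T_A ≈ 584 N

Angles from the horizontal: cable A is 90° − 58.1° = 31.9°, cable B is 90° − 36° = 54°.
Weight W = 101 × 9.81 = 990.8 N acts straight down.
Horizontal: T_A cos 31.9° = T_B cos 54°  →  T_B = 1.444 T_A.
Vertical: T_A sin 31.9° + T_B sin 54° = 990.8.
Substituting the horizontal relation into the vertical equation gives 1.697 T_A = 990.8, so T_A = 583.9 N.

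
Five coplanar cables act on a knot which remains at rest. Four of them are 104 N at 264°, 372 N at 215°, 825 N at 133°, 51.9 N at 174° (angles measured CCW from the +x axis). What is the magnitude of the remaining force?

Sum the known components: ΣF_x = -929.9 N, ΣF_y = 292 N.
For equilibrium the remaining force must supply (−ΣF_x, −ΣF_y) = (929.9, -292) N.
Magnitude = √((929.9)² + (-292)²) = 974.6 N; direction = atan2(-292, 929.9) = 342.6°.

F ≈ 975 N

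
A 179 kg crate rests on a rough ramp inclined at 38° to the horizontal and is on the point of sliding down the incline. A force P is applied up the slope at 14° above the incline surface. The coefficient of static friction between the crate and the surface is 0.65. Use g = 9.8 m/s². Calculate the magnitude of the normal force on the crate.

N ≈ 1330 N

On the verge of sliding down the incline, friction equals μN and acts up the slope.
Perpendicular: N + P sin 14° = W cos 38° = 1382 N.
Along incline: P cos 14° + μN = W sin 38° with W sin 38° = 1080 N.
Solving the pair for P and N: P = 223.2 N, N = 1328 N (and f = μN = 863.4 N).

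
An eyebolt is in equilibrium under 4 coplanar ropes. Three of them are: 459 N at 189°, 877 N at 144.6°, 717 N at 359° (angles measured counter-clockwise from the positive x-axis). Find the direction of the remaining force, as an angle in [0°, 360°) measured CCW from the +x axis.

Sum the known components: ΣF_x = -451.3 N, ΣF_y = 423.7 N.
For equilibrium the remaining force must supply (−ΣF_x, −ΣF_y) = (451.3, -423.7) N.
Magnitude = √((451.3)² + (-423.7)²) = 619.1 N; direction = atan2(-423.7, 451.3) = 316.8°.

θ ≈ 317°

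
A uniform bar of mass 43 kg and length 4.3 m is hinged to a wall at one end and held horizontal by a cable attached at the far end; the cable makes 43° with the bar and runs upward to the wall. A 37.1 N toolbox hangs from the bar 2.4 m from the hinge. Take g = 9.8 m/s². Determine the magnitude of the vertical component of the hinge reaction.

Take torques about the hinge: T sin 43° · 4.3 = 43×9.8×2.15 + 37.1×2.4 = 995.05 N·m.
So T = 995.05 / (0.6820 × 4.3) = 339.31 N.
ΣF_y = 0: H_y = (43×9.8 + 37.1) − T sin 43° = 458.5 − 231.41 = 227.09 N.

|H_y| ≈ 227 N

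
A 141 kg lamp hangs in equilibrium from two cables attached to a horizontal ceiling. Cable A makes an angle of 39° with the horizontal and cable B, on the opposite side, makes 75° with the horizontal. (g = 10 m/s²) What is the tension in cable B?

T_B ≈ 1200 N

Weight W = 141 × 10 = 1410 N acts straight down.
Horizontal: T_A cos 39° = T_B cos 75°  →  T_A = 0.333 T_B.
Vertical: T_A sin 39° + T_B sin 75° = 1410.
Substituting the horizontal relation into the vertical equation gives 1.176 T_B = 1410, so T_B = 1199 N.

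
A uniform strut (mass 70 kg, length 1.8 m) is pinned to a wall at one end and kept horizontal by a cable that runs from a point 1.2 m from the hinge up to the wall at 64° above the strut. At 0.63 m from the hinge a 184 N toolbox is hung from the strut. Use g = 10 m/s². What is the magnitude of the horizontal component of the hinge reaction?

Take torques about the hinge: T sin 64° · 1.2 = 70×10×0.9 + 184×0.63 = 745.92 N·m.
So T = 745.92 / (0.8988 × 1.2) = 691.59 N.
ΣF_x = 0: H_x = T cos 64° = 303.17 N.

H_x ≈ 303 N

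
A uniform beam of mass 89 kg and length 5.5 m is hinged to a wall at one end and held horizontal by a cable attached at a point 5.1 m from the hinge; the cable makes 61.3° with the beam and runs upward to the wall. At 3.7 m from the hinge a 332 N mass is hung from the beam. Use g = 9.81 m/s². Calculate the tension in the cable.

T ≈ 811 N

Take torques about the hinge: T sin 61.3° · 5.1 = 89×9.81×2.75 + 332×3.7 = 3629.4 N·m.
So T = 3629.4 / (0.8771 × 5.1) = 811.32 N.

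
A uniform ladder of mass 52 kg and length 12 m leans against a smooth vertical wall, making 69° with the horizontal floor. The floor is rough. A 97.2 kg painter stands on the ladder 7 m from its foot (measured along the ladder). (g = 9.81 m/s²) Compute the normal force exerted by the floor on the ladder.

ΣF_y = 0: N_floor = 52×9.81 + 97.2×9.81 = 1463.7 N.

N_floor ≈ 1460 N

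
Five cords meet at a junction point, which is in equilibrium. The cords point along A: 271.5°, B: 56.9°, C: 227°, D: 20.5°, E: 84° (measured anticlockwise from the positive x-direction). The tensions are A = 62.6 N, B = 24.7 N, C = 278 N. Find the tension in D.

T_D ≈ 165 N

Resolve: ΣF_x = 62.6 cos 271.5° + 24.7 cos 56.9° + 278 cos 227° + T_D cos 20.5° + T_E cos 84° = 0.
        ΣF_y = 62.6 sin 271.5° + 24.7 sin 56.9° + 278 sin 227° + T_D sin 20.5° + T_E sin 84° = 0.
The known terms sum to (-174.5, -245.2) N, so 0.9367 T_D + 0.1045 T_E = 174.5 and 0.3502 T_D + 0.9945 T_E = 245.2.
Solving simultaneously: T_D = 165.2 N, T_E = 188.4 N.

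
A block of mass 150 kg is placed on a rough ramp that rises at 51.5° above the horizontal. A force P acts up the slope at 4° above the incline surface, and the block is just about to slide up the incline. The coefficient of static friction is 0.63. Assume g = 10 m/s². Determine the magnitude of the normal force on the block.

On the verge of sliding up the incline, friction equals μN and acts down the slope.
Perpendicular: N + P sin 4° = W cos 51.5° = 933.8 N.
Along incline: P cos 4° = W sin 51.5° + μN  with W sin 51.5° = 1174 N.
Solving the pair for P and N: P = 1692 N, N = 815.7 N (and f = μN = 513.9 N).

N ≈ 816 N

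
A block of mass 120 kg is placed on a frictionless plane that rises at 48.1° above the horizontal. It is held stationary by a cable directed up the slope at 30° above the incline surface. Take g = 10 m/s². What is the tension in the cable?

Take axes along and perpendicular to the incline. Weight components: W sin 48.1° = 893.2 N down-slope, W cos 48.1° = 801.4 N into the surface.
Along incline: T cos 30° = W sin 48.1° → T = 1031 N.
Perpendicular: N = W cos 48.1° − T sin 30° = 285.7 N.

T ≈ 1030 N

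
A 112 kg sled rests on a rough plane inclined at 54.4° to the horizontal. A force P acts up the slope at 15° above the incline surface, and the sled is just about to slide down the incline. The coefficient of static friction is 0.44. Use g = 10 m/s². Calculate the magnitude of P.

On the verge of sliding down the incline, friction equals μN and acts up the slope.
Perpendicular: N + P sin 15° = W cos 54.4° = 652 N.
Along incline: P cos 15° + μN = W sin 54.4° with W sin 54.4° = 910.7 N.
Solving the pair for P and N: P = 732.1 N, N = 462.5 N (and f = μN = 203.5 N).

P ≈ 732 N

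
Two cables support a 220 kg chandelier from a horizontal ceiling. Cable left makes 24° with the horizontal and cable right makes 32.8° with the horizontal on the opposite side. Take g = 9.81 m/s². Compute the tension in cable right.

Weight W = 220 × 9.81 = 2158 N acts straight down.
Horizontal: T_left cos 24° = T_right cos 32.8°  →  T_left = 0.9201 T_right.
Vertical: T_left sin 24° + T_right sin 32.8° = 2158.
Substituting the horizontal relation into the vertical equation gives 0.916 T_right = 2158, so T_right = 2356 N.

T_right ≈ 2360 N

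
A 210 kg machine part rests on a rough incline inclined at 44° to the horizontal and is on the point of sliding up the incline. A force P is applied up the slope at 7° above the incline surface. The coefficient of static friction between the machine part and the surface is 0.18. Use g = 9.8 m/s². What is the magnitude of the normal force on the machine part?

N ≈ 1280 N

On the verge of sliding up the incline, friction equals μN and acts down the slope.
Perpendicular: N + P sin 7° = W cos 44° = 1480 N.
Along incline: P cos 7° = W sin 44° + μN  with W sin 44° = 1430 N.
Solving the pair for P and N: P = 1672 N, N = 1277 N (and f = μN = 229.8 N).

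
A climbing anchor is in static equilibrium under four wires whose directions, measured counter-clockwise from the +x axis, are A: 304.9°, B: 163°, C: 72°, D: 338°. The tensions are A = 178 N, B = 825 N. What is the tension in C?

Resolve: ΣF_x = 178 cos 304.9° + 825 cos 163° + T_C cos 72° + T_D cos 338° = 0.
        ΣF_y = 178 sin 304.9° + 825 sin 163° + T_C sin 72° + T_D sin 338° = 0.
The known terms sum to (-687.1, 95.22) N, so 0.3090 T_C + 0.9272 T_D = 687.1 and 0.9511 T_C − 0.3746 T_D = -95.22.
Solving simultaneously: T_C = 169.5 N, T_D = 684.6 N.

T_C ≈ 170 N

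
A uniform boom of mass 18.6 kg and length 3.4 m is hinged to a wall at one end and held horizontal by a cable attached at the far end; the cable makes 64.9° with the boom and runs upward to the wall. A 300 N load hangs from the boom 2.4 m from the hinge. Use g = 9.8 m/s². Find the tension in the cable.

Take torques about the hinge: T sin 64.9° · 3.4 = 18.6×9.8×1.7 + 300×2.4 = 1029.9 N·m.
So T = 1029.9 / (0.9056 × 3.4) = 334.49 N.

T ≈ 334 N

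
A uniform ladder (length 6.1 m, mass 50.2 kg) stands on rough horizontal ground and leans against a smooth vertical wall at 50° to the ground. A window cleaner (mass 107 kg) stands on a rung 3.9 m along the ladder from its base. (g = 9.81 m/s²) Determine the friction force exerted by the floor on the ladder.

f ≈ 770 N

Torques about the foot: N_wall · 6.1 sin 50° = 50.2×9.81×3.05 cos 50° + 107×9.81×3.9 cos 50° → N_wall = 769.73 N.
ΣF_x = 0: f_floor = N_wall = 769.73 N.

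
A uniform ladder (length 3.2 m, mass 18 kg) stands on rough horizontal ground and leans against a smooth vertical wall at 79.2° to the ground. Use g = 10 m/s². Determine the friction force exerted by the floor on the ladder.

f ≈ 17.2 N

Torques about the foot: N_wall · 3.2 sin 79.2° = 18×10×1.6 cos 79.2° → N_wall = 17.168 N.
ΣF_x = 0: f_floor = N_wall = 17.168 N.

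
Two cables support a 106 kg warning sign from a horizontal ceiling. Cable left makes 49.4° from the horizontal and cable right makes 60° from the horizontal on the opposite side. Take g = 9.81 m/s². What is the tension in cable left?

T_left ≈ 551 N

Weight W = 106 × 9.81 = 1040 N acts straight down.
Horizontal: T_left cos 49.4° = T_right cos 60°  →  T_right = 1.302 T_left.
Vertical: T_left sin 49.4° + T_right sin 60° = 1040.
Substituting the horizontal relation into the vertical equation gives 1.886 T_left = 1040, so T_left = 551.2 N.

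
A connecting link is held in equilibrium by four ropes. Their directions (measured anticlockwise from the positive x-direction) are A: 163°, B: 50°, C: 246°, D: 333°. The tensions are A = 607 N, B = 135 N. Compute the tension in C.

T_C ≈ 26.2 N

Resolve: ΣF_x = 607 cos 163° + 135 cos 50° + T_C cos 246° + T_D cos 333° = 0.
        ΣF_y = 607 sin 163° + 135 sin 50° + T_C sin 246° + T_D sin 333° = 0.
The known terms sum to (-493.7, 280.9) N, so -0.4067 T_C + 0.8910 T_D = 493.7 and -0.9135 T_C − 0.4540 T_D = -280.9.
Solving simultaneously: T_C = 26.17 N, T_D = 566 N.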